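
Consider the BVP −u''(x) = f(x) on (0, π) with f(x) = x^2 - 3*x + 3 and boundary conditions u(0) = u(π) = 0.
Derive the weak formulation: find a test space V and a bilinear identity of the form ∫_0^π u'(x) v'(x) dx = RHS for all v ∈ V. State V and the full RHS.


V = H^1_0(0, π) (so v(0) = v(π) = 0); weak form: ∫_0^π u'v' dx = ∫_0^π (x^2 - 3*x + 3) v dx for all v ∈ V.

Multiply both sides by a test function v and integrate from 0 to π:
  ∫_0^π −u''(x) v(x) dx = ∫_0^π f(x) v(x) dx.
Integrate the LHS by parts once:
  ∫_0^π −u'' v dx = −[u'(x) v(x)]_0^π + ∫_0^π u'(x) v'(x) dx.
Thus ∫_0^π u'(x) v'(x) dx = ∫_0^π f(x) v(x) dx + [u'(x) v(x)]_0^π.
Choose V so that boundary terms are either known or forced to vanish.
u is Dirichlet: u(0) = u(π) = 0. Let V = H^1_0(0, π); then v(0) = v(π) = 0, and [u' v]_0^π = 0.
Weak formulation: find u (satisfying any essential BC) such that ∫_0^π u'(x) v'(x) dx = ∫_0^π f v dx for all v ∈ V.
Substituting f(x) = x^2 - 3*x + 3, the right-hand side is ∫_0^π (x^2 - 3*x + 3) v dx.


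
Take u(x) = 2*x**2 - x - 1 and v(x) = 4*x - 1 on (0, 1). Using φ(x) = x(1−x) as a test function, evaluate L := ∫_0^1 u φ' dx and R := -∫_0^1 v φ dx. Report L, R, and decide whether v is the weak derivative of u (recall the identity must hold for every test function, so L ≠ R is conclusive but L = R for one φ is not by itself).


LHS = -1/6, RHS = -1/6. Yes, v = u' weakly.

u(x) = 2*x**2 - x - 1, classical derivative u'(x) = 4*x - 1.
φ(x) = x(1−x), so φ'(x) = 1 - 2*x.
Note φ(0) = φ(1) = 0, so the boundary term u·φ vanishes.
LHS = ∫_0^1 u(x) φ'(x) dx = ∫_0^1 (-4*x^3 + 4*x^2 + x - 1) dx. Term by term:
  ∫_0^1 -4*x^3 dx = -1;  ∫_0^1 4*x^2 dx = 4/3;  ∫_0^1 x dx = 1/2;
  ∫_0^1 -1 dx = -1.
Sum: -1 + 4/3 + 1/2 − 1 = -1/6.
So LHS = -1/6.
∫_0^1 v(x) φ(x) dx = ∫_0^1 (-4*x^3 + 5*x^2 - x) dx. Term by term:
  ∫_0^1 -4*x^3 dx = -1;  ∫_0^1 5*x^2 dx = 5/3;  ∫_0^1 -x dx = -1/2.
Sum: -1 + 5/3 − 1/2 = 1/6.
So RHS = -∫_0^1 v(x) φ(x) dx = -1/6.
LHS = RHS, so the identity holds for this test φ.
Moreover u is smooth here and v(x) = u'(x) = 4*x - 1 pointwise, so the identity holds for every test function. Hence v is the weak derivative of u.


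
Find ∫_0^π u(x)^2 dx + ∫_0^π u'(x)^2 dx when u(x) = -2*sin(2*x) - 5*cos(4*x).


||u||_{H^1(0,π)}^2 = 445*π/2

u'(x) = 20*sin(4*x) - 4*cos(2*x).
Expand u² and (u')² and integrate term by term on (0, π), using: for integers n ≥ 1, ∫_0^π sin²(nx) dx = ∫_0^π cos²(nx) dx = π/2; for n ≠ n', ∫_0^π sin(nx)sin(n'x) dx = ∫_0^π cos(nx)cos(n'x) dx = 0; and by product-to-sum, ∫_0^π sin(nx)cos(n'x) dx = ½∫_0^π [sin((n+n')x) + sin((n−n')x)] dx, which is 0 when n+n' is even and 2n/(n²−n'²) when n+n' is odd (it need not vanish on (0, π)).
  u² squared terms: (-5)²·∫cos(4x)² dx = 25·π/2 = 25*π/2;  (-2)²·∫sin(2x)² dx = 4·π/2 = 2*π.
  u² cross terms: 2·(-5)·(-2)·∫cos(4x)·sin(2x) dx = 20·(0) = 0.
  So ∫_0^π u² dx = 25*π/2 + 2*π + 0 = 29*π/2.
  (u')² squared terms: (-4)²·∫cos(2x)² dx = 16·π/2 = 8*π;  (20)²·∫sin(4x)² dx = 400·π/2 = 200*π.
  (u')² cross terms: 2·(-4)·(20)·∫cos(2x)·sin(4x) dx = -160·(0) = 0.
  So ∫_0^π (u')² dx = 8*π + 200*π + 0 = 208*π.
||u||_{H^1}^2 = (29*π/2) + (208*π) = 445*π/2.


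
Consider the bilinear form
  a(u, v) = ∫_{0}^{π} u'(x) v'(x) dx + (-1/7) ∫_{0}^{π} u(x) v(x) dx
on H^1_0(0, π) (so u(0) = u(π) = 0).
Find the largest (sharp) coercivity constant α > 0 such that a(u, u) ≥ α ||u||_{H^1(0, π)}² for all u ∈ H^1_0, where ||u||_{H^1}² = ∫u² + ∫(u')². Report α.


α = 3/7

Coercivity of a(·,·) on H^1_0(0, π) means a(u, u) ≥ α ||u||_{H^1}² for every u ∈ H^1_0.
The interval has length L = π, and Poincaré/coercivity depend only on L. Here a(u, u) = ∫(u')² + (-1/7)·∫u².
Here c = -1/7 < 0 with |c| < (π/L)² = 1, so coercivity still holds. The condition a(u,u) ≥ α||u||_{H^1}² reads (1−α)∫(u')² ≥ (α−c)∫u². Any admissible α is ≤ 1 (rapidly oscillating u have ∫u²/∫(u')² → 0), and α = 1 would force 0 ≥ (1−c)∫u², impossible since c < 1; so 1−α > 0. By the sharp Poincaré inequality on H^1_0 of an interval of length L, ∫(u')² ≥ (π/L)²∫u² with equality for the first sine mode sin(π(x−x₀)/L) (x₀ the left endpoint), so the inequality holds for all u iff (1−α)(π/L)² ≥ α − c, i.e. α ≤ ((π/L)² + c)/((π/L)² + 1) = (1 + c(L/π)²)/(1 + (L/π)²). (Direct route, valid since c ≤ 0: Poincaré gives c∫u² ≥ c(L/π)²∫(u')², so a(u,u) ≥ (1 + c(L/π)²)∫(u')², while ||u||_{H^1}² ≤ (1 + (L/π)²)∫(u')²; dividing yields the same α.) With (π/L)² = 1 and c = -1/7, the largest admissible constant is α = ((π/L)² + c)/((π/L)² + 1).
Simplifying, α = 3/7.


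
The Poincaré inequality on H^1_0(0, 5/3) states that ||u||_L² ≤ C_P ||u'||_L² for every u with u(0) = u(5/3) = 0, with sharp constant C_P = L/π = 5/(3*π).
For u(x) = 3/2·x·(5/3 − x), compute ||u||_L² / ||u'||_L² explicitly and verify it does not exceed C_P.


||u||_L² / ||u'||_L² = sqrt(10)/6 < C_P = 5/(3*π).

u(x) = 3/2·x·(5/3 − x), so u'(x) = 5/2 - 3*x.
u(x) = 3/2·x·(5/3 − x) vanishes at x = 0 and x = 5/3, so u ∈ H^1_0(0, 5/3). Differentiate via the product rule and integrate the resulting polynomials term by term.
  ∫_0^5/3 u² dx = ∫_0^5/3 (9*x^4/4 - 15*x^3/2 + 25*x^2/4) dx. Term by term:
    ∫_0^5/3 9*x^4/4 dx = 625/108;  ∫_0^5/3 -15*x^3/2 dx = -3125/216;  ∫_0^5/3 25*x^2/4 dx = 3125/324.
  Sum: 625/108 − 3125/216 + 3125/324 = 625/648.
  ∫_0^5/3 (u')² dx = ∫_0^5/3 (9*x^2 - 15*x + 25/4) dx. Term by term:
    ∫_0^5/3 9*x^2 dx = 125/9;  ∫_0^5/3 -15*x dx = -125/6;  ∫_0^5/3 25/4 dx = 125/12.
  Sum: 125/9 − 125/6 + 125/12 = 125/36.
∫_0^5/3 u² dx = 625/648, so ||u||_L² = 25*sqrt(2)/36.
∫_0^5/3 (u')² dx = 125/36, so ||u'||_L² = 5*sqrt(5)/6.
Ratio ||u||_L² / ||u'||_L² = sqrt(10)/6.
Sharp Poincaré constant on H^1_0(0, 5/3) is C_P = L/π = 5/(3*π), achieved by sin(3*π/5·x).
A polynomial bump cannot attain the sharp Poincaré constant (only the first sine eigenfunction does), so the ratio is strictly less than C_P, consistent with ||u||_L² ≤ C_P ||u'||_L².


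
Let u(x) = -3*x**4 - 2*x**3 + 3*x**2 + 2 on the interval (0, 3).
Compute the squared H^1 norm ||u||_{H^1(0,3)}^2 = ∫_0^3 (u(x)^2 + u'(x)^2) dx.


||u||_{H^1}^2 = 5572533/70

The H^1 norm (squared) on an interval (0, L) is
  ||u||_{H^1}^2 = ∫_0^L u(x)^2 dx + ∫_0^L u'(x)^2 dx.
Compute u'(x) = -12*x**3 - 6*x**2 + 6*x.
Then u(x)^2 = 9*x**8 + 12*x**7 - 14*x**6 - 12*x**5 - 3*x**4 - 8*x**3 + 12*x**2 + 4 and u'(x)^2 = 144*x**6 + 144*x**5 - 108*x**4 - 72*x**3 + 36*x**2.
Integrate each monomial from 0 to 3 using ∫_0^3 c·x^n dx = c·3^(n+1)/(n+1):
  ∫_0^3 u(x)^2 dx = ∫_0^3 (9*x^8 + 12*x^7 - 14*x^6 - 12*x^5 - 3*x^4 - 8*x^3 + 12*x^2 + 4) dx. Term by term:
    ∫_0^3 9*x^8 dx = 19683;  ∫_0^3 12*x^7 dx = 19683/2;  ∫_0^3 -14*x^6 dx = -4374;
    ∫_0^3 -12*x^5 dx = -1458;  ∫_0^3 -3*x^4 dx = -729/5;  ∫_0^3 -8*x^3 dx = -162;
    ∫_0^3 12*x^2 dx = 108;  ∫_0^3 4 dx = 12.
  Sum: 19683 + 19683/2 − 4374 − 1458 − 729/5 − 162 + 108 + 12 = 235047/10.
  ∫_0^3 u'(x)^2 dx = ∫_0^3 (144*x^6 + 144*x^5 - 108*x^4 - 72*x^3 + 36*x^2) dx. Term by term:
    ∫_0^3 144*x^6 dx = 314928/7;  ∫_0^3 144*x^5 dx = 17496;  ∫_0^3 -108*x^4 dx = -26244/5;
    ∫_0^3 -72*x^3 dx = -1458;  ∫_0^3 36*x^2 dx = 324.
  Sum: 314928/7 + 17496 − 26244/5 − 1458 + 324 = 1963602/35.
Adding: ||u||_{H^1}^2 = 235047/10 + 1963602/35 = 5572533/70.


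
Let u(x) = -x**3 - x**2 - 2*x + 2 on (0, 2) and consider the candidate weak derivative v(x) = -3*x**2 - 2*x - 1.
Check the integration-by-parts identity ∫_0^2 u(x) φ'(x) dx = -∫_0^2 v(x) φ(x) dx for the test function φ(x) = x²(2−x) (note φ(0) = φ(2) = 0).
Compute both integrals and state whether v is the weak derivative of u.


LHS = 184/15, RHS = 164/15. No, v is not the weak derivative of u.

u(x) = -x**3 - x**2 - 2*x + 2, classical derivative u'(x) = -3*x**2 - 2*x - 2.
φ(x) = x²(2−x), so φ'(x) = x*(4 - 3*x).
Note φ(0) = φ(2) = 0, so the boundary term u·φ vanishes.
LHS = ∫_0^2 u(x) φ'(x) dx = ∫_0^2 (3*x^5 - x^4 + 2*x^3 - 14*x^2 + 8*x) dx. Term by term:
  ∫_0^2 3*x^5 dx = 32;  ∫_0^2 -x^4 dx = -32/5;  ∫_0^2 2*x^3 dx = 8;
  ∫_0^2 -14*x^2 dx = -112/3;  ∫_0^2 8*x dx = 16.
Sum: 32 − 32/5 + 8 − 112/3 + 16 = 184/15.
So LHS = 184/15.
∫_0^2 v(x) φ(x) dx = ∫_0^2 (3*x^5 - 4*x^4 - 3*x^3 - 2*x^2) dx. Term by term:
  ∫_0^2 3*x^5 dx = 32;  ∫_0^2 -4*x^4 dx = -128/5;  ∫_0^2 -3*x^3 dx = -12;
  ∫_0^2 -2*x^2 dx = -16/3.
Sum: 32 − 128/5 − 12 − 16/3 = -164/15.
So RHS = -∫_0^2 v(x) φ(x) dx = 164/15.
LHS − RHS = 4/3 ≠ 0, so the identity fails.
(For a valid weak derivative the identity must hold for EVERY test function, in particular this one. The failure shows v is NOT the weak derivative of u.)
Correct weak derivative would be u'(x) = -3*x**2 - 2*x - 2.


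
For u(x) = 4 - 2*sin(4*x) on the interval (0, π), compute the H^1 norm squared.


||u||_{H^1(0,π)}^2 = 50*π

u'(x) = -8*cos(4*x).
Expand u² and (u')² and integrate term by term on (0, π), using: for integers n ≥ 1, ∫_0^π sin²(nx) dx = ∫_0^π cos²(nx) dx = π/2; for n ≠ n', ∫_0^π sin(nx)sin(n'x) dx = ∫_0^π cos(nx)cos(n'x) dx = 0; and by product-to-sum, ∫_0^π sin(nx)cos(n'x) dx = ½∫_0^π [sin((n+n')x) + sin((n−n')x)] dx, which is 0 when n+n' is even and 2n/(n²−n'²) when n+n' is odd (it need not vanish on (0, π)). For the constant mode: ∫_0^π 1 dx = π, ∫_0^π cos(nx) dx = 0, ∫_0^π sin(nx) dx = (1−(−1)^n)/n.
  u² squared terms: (4)²·∫1 dx = 16·π = 16*π;  (-2)²·∫sin(4x)² dx = 4·π/2 = 2*π.
  u² cross terms: 2·(4)·(-2)·∫1·sin(4x) dx = -16·(0) = 0.
  So ∫_0^π u² dx = 16*π + 2*π + 0 = 18*π.
  (u')² squared terms: (-8)²·∫cos(4x)² dx = 64·π/2 = 32*π.
  So ∫_0^π (u')² dx = 32*π.
||u||_{H^1}^2 = (18*π) + (32*π) = 50*π.


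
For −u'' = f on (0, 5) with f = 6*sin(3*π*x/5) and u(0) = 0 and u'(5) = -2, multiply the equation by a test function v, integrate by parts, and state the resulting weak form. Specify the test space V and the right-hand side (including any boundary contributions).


V = {v ∈ H^1(0, 5) : v(0) = 0} (test functions vanish at x = 0 where u is specified); weak form: ∫_0^5 u'v' dx = ∫_0^5 (6*sin(3*π*x/5)) v dx − 2·v(5) for all v ∈ V.

Multiply both sides by a test function v and integrate from 0 to 5:
  ∫_0^5 −u''(x) v(x) dx = ∫_0^5 f(x) v(x) dx.
Integrate the LHS by parts once:
  ∫_0^5 −u'' v dx = −[u'(x) v(x)]_0^5 + ∫_0^5 u'(x) v'(x) dx.
Thus ∫_0^5 u'(x) v'(x) dx = ∫_0^5 f(x) v(x) dx + [u'(x) v(x)]_0^5.
Choose V so that boundary terms are either known or forced to vanish.
Mixed BC: u(0) = 0 (Dirichlet) and u'(5) = -2 (Neumann). Define V = {v ∈ H^1(0, 5) : v(0) = 0}. Then [u' v]_0^5 = u'(5)·v(5) − u'(0)·0 = − 2·v(5).
Weak formulation: find u (satisfying any essential BC) such that ∫_0^5 u'(x) v'(x) dx = ∫_0^5 f v dx − 2·v(5) for all v ∈ V (Dirichlet at 0 absorbed into V; Neumann datum at x = 5 contributes the boundary term).
Substituting f(x) = 6*sin(3*π*x/5), the right-hand side is ∫_0^5 (6*sin(3*π*x/5)) v dx − 2·v(5).


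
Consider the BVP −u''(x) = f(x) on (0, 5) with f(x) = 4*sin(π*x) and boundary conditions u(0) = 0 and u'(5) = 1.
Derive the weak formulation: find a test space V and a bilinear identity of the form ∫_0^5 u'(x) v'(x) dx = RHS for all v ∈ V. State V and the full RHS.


V = {v ∈ H^1(0, 5) : v(0) = 0} (test functions vanish at x = 0 where u is specified); weak form: ∫_0^5 u'v' dx = ∫_0^5 (4*sin(π*x)) v dx + v(5) for all v ∈ V.

Multiply both sides by a test function v and integrate from 0 to 5:
  ∫_0^5 −u''(x) v(x) dx = ∫_0^5 f(x) v(x) dx.
Integrate the LHS by parts once:
  ∫_0^5 −u'' v dx = −[u'(x) v(x)]_0^5 + ∫_0^5 u'(x) v'(x) dx.
Thus ∫_0^5 u'(x) v'(x) dx = ∫_0^5 f(x) v(x) dx + [u'(x) v(x)]_0^5.
Choose V so that boundary terms are either known or forced to vanish.
Mixed BC: u(0) = 0 (Dirichlet) and u'(5) = 1 (Neumann). Define V = {v ∈ H^1(0, 5) : v(0) = 0}. Then [u' v]_0^5 = u'(5)·v(5) − u'(0)·0 = v(5).
Weak formulation: find u (satisfying any essential BC) such that ∫_0^5 u'(x) v'(x) dx = ∫_0^5 f v dx + v(5) for all v ∈ V (Dirichlet at 0 absorbed into V; Neumann datum at x = 5 contributes the boundary term).
Substituting f(x) = 4*sin(π*x), the right-hand side is ∫_0^5 (4*sin(π*x)) v dx + v(5).


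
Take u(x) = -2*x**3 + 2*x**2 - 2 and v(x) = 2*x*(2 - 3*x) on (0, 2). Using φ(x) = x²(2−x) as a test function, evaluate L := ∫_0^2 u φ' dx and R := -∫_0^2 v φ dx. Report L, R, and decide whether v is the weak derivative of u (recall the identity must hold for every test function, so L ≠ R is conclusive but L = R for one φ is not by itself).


LHS = 32/5, RHS = 32/5. Yes, v = u' weakly.

u(x) = -2*x**3 + 2*x**2 - 2, classical derivative u'(x) = -6*x**2 + 4*x.
φ(x) = x²(2−x), so φ'(x) = x*(4 - 3*x).
Note φ(0) = φ(2) = 0, so the boundary term u·φ vanishes.
LHS = ∫_0^2 u(x) φ'(x) dx = ∫_0^2 (6*x^5 - 14*x^4 + 8*x^3 + 6*x^2 - 8*x) dx. Term by term:
  ∫_0^2 6*x^5 dx = 64;  ∫_0^2 -14*x^4 dx = -448/5;  ∫_0^2 8*x^3 dx = 32;
  ∫_0^2 6*x^2 dx = 16;  ∫_0^2 -8*x dx = -16.
Sum: 64 − 448/5 + 32 + 16 − 16 = 32/5.
So LHS = 32/5.
∫_0^2 v(x) φ(x) dx = ∫_0^2 (6*x^5 - 16*x^4 + 8*x^3) dx. Term by term:
  ∫_0^2 6*x^5 dx = 64;  ∫_0^2 -16*x^4 dx = -512/5;  ∫_0^2 8*x^3 dx = 32.
Sum: 64 − 512/5 + 32 = -32/5.
So RHS = -∫_0^2 v(x) φ(x) dx = 32/5.
LHS = RHS, so the identity holds for this test φ.
Moreover u is smooth here and v(x) = u'(x) = -6*x**2 + 4*x pointwise, so the identity holds for every test function. Hence v is the weak derivative of u.


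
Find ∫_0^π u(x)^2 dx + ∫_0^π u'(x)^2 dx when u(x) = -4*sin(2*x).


||u||_{H^1(0,π)}^2 = 40*π

u'(x) = -8*cos(2*x).
Expand u² and (u')² and integrate term by term on (0, π), using: for integers n ≥ 1, ∫_0^π sin²(nx) dx = ∫_0^π cos²(nx) dx = π/2; for n ≠ n', ∫_0^π sin(nx)sin(n'x) dx = ∫_0^π cos(nx)cos(n'x) dx = 0; and by product-to-sum, ∫_0^π sin(nx)cos(n'x) dx = ½∫_0^π [sin((n+n')x) + sin((n−n')x)] dx, which is 0 when n+n' is even and 2n/(n²−n'²) when n+n' is odd (it need not vanish on (0, π)).
  u² squared terms: (-4)²·∫sin(2x)² dx = 16·π/2 = 8*π.
  So ∫_0^π u² dx = 8*π.
  (u')² squared terms: (-8)²·∫cos(2x)² dx = 64·π/2 = 32*π.
  So ∫_0^π (u')² dx = 32*π.
||u||_{H^1}^2 = (8*π) + (32*π) = 40*π.


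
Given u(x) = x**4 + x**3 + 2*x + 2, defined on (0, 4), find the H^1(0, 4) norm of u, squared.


||u||_{H^1}^2 = 34528544/315

The H^1 norm (squared) on an interval (0, L) is
  ||u||_{H^1}^2 = ∫_0^L u(x)^2 dx + ∫_0^L u'(x)^2 dx.
Compute u'(x) = 4*x**3 + 3*x**2 + 2.
Then u(x)^2 = x**8 + 2*x**7 + x**6 + 4*x**5 + 8*x**4 + 4*x**3 + 4*x**2 + 8*x + 4 and u'(x)^2 = 16*x**6 + 24*x**5 + 9*x**4 + 16*x**3 + 12*x**2 + 4.
Integrate each monomial from 0 to 4 using ∫_0^4 c·x^n dx = c·4^(n+1)/(n+1):
  ∫_0^4 u(x)^2 dx = ∫_0^4 (x^8 + 2*x^7 + x^6 + 4*x^5 + 8*x^4 + 4*x^3 + 4*x^2 + 8*x + 4) dx. Term by term:
    ∫_0^4 x^8 dx = 262144/9;  ∫_0^4 2*x^7 dx = 16384;  ∫_0^4 x^6 dx = 16384/7;
    ∫_0^4 4*x^5 dx = 8192/3;  ∫_0^4 8*x^4 dx = 8192/5;  ∫_0^4 4*x^3 dx = 256;
    ∫_0^4 4*x^2 dx = 256/3;  ∫_0^4 8*x dx = 64;  ∫_0^4 4 dx = 16.
  Sum: 262144/9 + 16384 + 16384/7 + 8192/3 + 8192/5 + 256 + 256/3 + 64 + 16 = 16582256/315.
  ∫_0^4 u'(x)^2 dx = ∫_0^4 (16*x^6 + 24*x^5 + 9*x^4 + 16*x^3 + 12*x^2 + 4) dx. Term by term:
    ∫_0^4 16*x^6 dx = 262144/7;  ∫_0^4 24*x^5 dx = 16384;  ∫_0^4 9*x^4 dx = 9216/5;
    ∫_0^4 16*x^3 dx = 1024;  ∫_0^4 12*x^2 dx = 256;  ∫_0^4 4 dx = 16.
  Sum: 262144/7 + 16384 + 9216/5 + 1024 + 256 + 16 = 1994032/35.
Adding: ||u||_{H^1}^2 = 16582256/315 + 1994032/35 = 34528544/315.


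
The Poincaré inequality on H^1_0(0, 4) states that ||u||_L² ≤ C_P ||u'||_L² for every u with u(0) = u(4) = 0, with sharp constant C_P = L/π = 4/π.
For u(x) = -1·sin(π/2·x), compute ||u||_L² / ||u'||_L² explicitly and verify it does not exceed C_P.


||u||_L² / ||u'||_L² = 2/π < C_P = 4/π.

u(x) = -1·sin(π/2·x), so u'(x) = -π*cos(π*x/2)/2.
Writing u(x) = A·sin(kπx/L) with A = -1 and k = 2, use ∫_0^L sin²(kπx/L) dx = L/2 and ∫_0^L cos²(kπx/L) dx = L/2.
u² = 1·sin²(π/2·x) and (u')² = π^2/4·cos²(π/2·x), and each of sin², cos² integrates to L/2 = 2 over (0, 4).
∫_0^4 u² dx = 2, so ||u||_L² = sqrt(2).
∫_0^4 (u')² dx = π^2/2, so ||u'||_L² = sqrt(2)*π/2.
Ratio ||u||_L² / ||u'||_L² = 2/π.
Sharp Poincaré constant on H^1_0(0, 4) is C_P = L/π = 4/π, achieved by sin(π/4·x).
This is the k = 2 harmonic; the ratio L/(kπ) is strictly less than C_P = L/π, consistent with the sharp inequality ||u||_L² ≤ C_P ||u'||_L².


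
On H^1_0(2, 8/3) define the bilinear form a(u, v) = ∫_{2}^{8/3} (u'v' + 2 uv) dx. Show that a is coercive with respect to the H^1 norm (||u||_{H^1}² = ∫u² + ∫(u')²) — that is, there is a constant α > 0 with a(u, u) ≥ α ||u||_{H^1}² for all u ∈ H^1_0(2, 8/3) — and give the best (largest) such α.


α = 1

Coercivity of a(·,·) on H^1_0(2, 8/3) means a(u, u) ≥ α ||u||_{H^1}² for every u ∈ H^1_0.
The interval has length L = 2/3, and Poincaré/coercivity depend only on L. Here a(u, u) = ∫(u')² + (2)·∫u².
Here c = 2 ≥ 1, so a(u,u) = ∫(u')² + c∫u² ≥ ∫(u')² + ∫u² = ||u||_{H^1}², i.e. α = 1 works. No larger α is possible: a(u,u) ≥ α||u||_{H^1}² means (1−α)∫(u')² ≥ (α−c)∫u², and for the modes u_n = sin(nπ(x−x₀)/L) (x₀ the left endpoint) one has ∫u_n²/∫(u_n')² = (L/(nπ))² → 0, so a(u_n,u_n)/||u_n||_{H^1}² → 1. Hence the optimal constant is α = 1.
Therefore α = 1.


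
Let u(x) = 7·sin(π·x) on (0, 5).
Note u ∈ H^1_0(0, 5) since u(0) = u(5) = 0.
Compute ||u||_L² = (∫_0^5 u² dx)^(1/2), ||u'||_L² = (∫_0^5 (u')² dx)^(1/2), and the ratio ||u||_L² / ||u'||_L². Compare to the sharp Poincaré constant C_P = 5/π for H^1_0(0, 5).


||u||_L² / ||u'||_L² = 1/π < C_P = 5/π.

u(x) = 7·sin(π·x), so u'(x) = 7*π*cos(π*x).
Writing u(x) = A·sin(kπx/L) with A = 7 and k = 5, use ∫_0^L sin²(kπx/L) dx = L/2 and ∫_0^L cos²(kπx/L) dx = L/2.
u² = 49·sin²(π·x) and (u')² = 49*π^2·cos²(π·x), and each of sin², cos² integrates to L/2 = 5/2 over (0, 5).
∫_0^5 u² dx = 245/2, so ||u||_L² = 7*sqrt(10)/2.
∫_0^5 (u')² dx = 245*π^2/2, so ||u'||_L² = 7*sqrt(10)*π/2.
Ratio ||u||_L² / ||u'||_L² = 1/π.
Sharp Poincaré constant on H^1_0(0, 5) is C_P = L/π = 5/π, achieved by sin(π/5·x).
This is the k = 5 harmonic; the ratio L/(kπ) is strictly less than C_P = L/π, consistent with the sharp inequality ||u||_L² ≤ C_P ||u'||_L².


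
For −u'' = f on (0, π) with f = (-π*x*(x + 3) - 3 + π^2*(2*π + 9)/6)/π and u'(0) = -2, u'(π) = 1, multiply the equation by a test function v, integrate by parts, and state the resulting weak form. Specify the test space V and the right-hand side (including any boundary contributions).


V = H^1(0, π) (v unrestricted at boundary; u is determined up to an additive constant); weak form: ∫_0^π u'v' dx = ∫_0^π ((-π*x*(x + 3) - 3 + π^2*(2*π + 9)/6)/π) v dx + v(π) + 2·v(0) for all v ∈ V.

Multiply both sides by a test function v and integrate from 0 to π:
  ∫_0^π −u''(x) v(x) dx = ∫_0^π f(x) v(x) dx.
Integrate the LHS by parts once:
  ∫_0^π −u'' v dx = −[u'(x) v(x)]_0^π + ∫_0^π u'(x) v'(x) dx.
Thus ∫_0^π u'(x) v'(x) dx = ∫_0^π f(x) v(x) dx + [u'(x) v(x)]_0^π.
Choose V so that boundary terms are either known or forced to vanish.
u has inhomogeneous Neumann u'(0) = -2, u'(π) = 1. [u' v]_0^π = (1)·v(π) − (-2)·v(0) = v(π) + 2·v(0). Take V = H^1(0, π); boundary term becomes part of RHS.
Weak formulation: find u (satisfying any essential BC) such that ∫_0^π u'(x) v'(x) dx = ∫_0^π f v dx + v(π) + 2·v(0) for all v ∈ V (Neumann data are natural BCs: they enter the RHS as boundary terms).
Substituting f(x) = (-π*x*(x + 3) - 3 + π^2*(2*π + 9)/6)/π, the right-hand side is ∫_0^π ((-π*x*(x + 3) - 3 + π^2*(2*π + 9)/6)/π) v dx + v(π) + 2·v(0).
Compatibility check (pure Neumann): taking v ≡ 1 ∈ V gives 0 = ∫_0^π f dx + (1) − (-2), i.e. ∫_0^π f dx must equal u'(0) − u'(π) = -3. Indeed ∫_0^π ((-π*x*(x + 3) - 3 + π^2*(2*π + 9)/6)/π) dx = -3, so the data are compatible. The solution is then unique only up to an additive constant (fix it e.g. by requiring ∫_0^π u dx = 0).


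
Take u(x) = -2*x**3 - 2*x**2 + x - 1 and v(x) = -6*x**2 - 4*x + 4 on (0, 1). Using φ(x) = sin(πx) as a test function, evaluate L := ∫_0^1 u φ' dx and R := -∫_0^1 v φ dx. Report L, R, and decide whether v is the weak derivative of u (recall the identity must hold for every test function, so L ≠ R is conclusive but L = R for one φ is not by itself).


LHS = -24/π^3 + 8/π, RHS = -24/π^3 + 2/π. No, v is not the weak derivative of u.

u(x) = -2*x**3 - 2*x**2 + x - 1, classical derivative u'(x) = -6*x**2 - 4*x + 1.
φ(x) = sin(πx), so φ'(x) = π*cos(π*x).
Note φ(0) = φ(1) = 0, so the boundary term u·φ vanishes.
LHS = ∫_0^1 u(x) φ'(x) dx = ∫_0^1 (-2*π*x^3*cos(π*x) - 2*π*x^2*cos(π*x) + π*x*cos(π*x) - π*cos(π*x)) dx. Term by term:
  ∫_0^1 -π*cos(π*x) dx = 0;  ∫_0^1 π*x*cos(π*x) dx = -2/π;  ∫_0^1 -2*π*x^2*cos(π*x) dx = 4/π;
  ∫_0^1 -2*π*x^3*cos(π*x) dx = -24/π^3 + 6/π.
Sum: 0 − 2/π + 4/π + -24/π^3 + 6/π = -24/π^3 + 8/π.
So LHS = -24/π^3 + 8/π.
∫_0^1 v(x) φ(x) dx = ∫_0^1 (-6*x^2*sin(π*x) - 4*x*sin(π*x) + 4*sin(π*x)) dx. Term by term:
  ∫_0^1 4*sin(π*x) dx = 8/π;  ∫_0^1 -6*x^2*sin(π*x) dx = -6/π + 24/π^3;  ∫_0^1 -4*x*sin(π*x) dx = -4/π.
Sum: 8/π + -6/π + 24/π^3 − 4/π = -2/π + 24/π^3.
So RHS = -∫_0^1 v(x) φ(x) dx = -24/π^3 + 2/π.
LHS − RHS = 6/π ≠ 0, so the identity fails.
(For a valid weak derivative the identity must hold for EVERY test function, in particular this one. The failure shows v is NOT the weak derivative of u.)
Correct weak derivative would be u'(x) = -6*x**2 - 4*x + 1.


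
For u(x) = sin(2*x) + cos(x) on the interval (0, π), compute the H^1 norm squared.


||u||_{H^1(0,π)}^2 = 16/3 + 7*π/2

u'(x) = -sin(x) + 2*cos(2*x).
Expand u² and (u')² and integrate term by term on (0, π), using: for integers n ≥ 1, ∫_0^π sin²(nx) dx = ∫_0^π cos²(nx) dx = π/2; for n ≠ n', ∫_0^π sin(nx)sin(n'x) dx = ∫_0^π cos(nx)cos(n'x) dx = 0; and by product-to-sum, ∫_0^π sin(nx)cos(n'x) dx = ½∫_0^π [sin((n+n')x) + sin((n−n')x)] dx, which is 0 when n+n' is even and 2n/(n²−n'²) when n+n' is odd (it need not vanish on (0, π)).
  u² squared terms: (1)²·∫cos(x)² dx = 1·π/2 = π/2;  (1)²·∫sin(2x)² dx = 1·π/2 = π/2.
  u² cross terms: 2·(1)·(1)·∫cos(x)·sin(2x) dx = 2·(4/3) = 8/3.
  So ∫_0^π u² dx = π/2 + π/2 + 8/3 = 8/3 + π.
  (u')² squared terms: (-1)²·∫sin(x)² dx = 1·π/2 = π/2;  (2)²·∫cos(2x)² dx = 4·π/2 = 2*π.
  (u')² cross terms: 2·(-1)·(2)·∫sin(x)·cos(2x) dx = -4·(-2/3) = 8/3.
  So ∫_0^π (u')² dx = π/2 + 2*π + 8/3 = 8/3 + 5*π/2.
||u||_{H^1}^2 = (8/3 + π) + (8/3 + 5*π/2) = 16/3 + 7*π/2.


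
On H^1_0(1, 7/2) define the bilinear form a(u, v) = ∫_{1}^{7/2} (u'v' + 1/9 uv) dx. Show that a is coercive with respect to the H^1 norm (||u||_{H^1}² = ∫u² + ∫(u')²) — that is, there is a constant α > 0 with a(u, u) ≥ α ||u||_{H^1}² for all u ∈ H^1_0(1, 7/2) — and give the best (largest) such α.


α = (25 + 36*π^2)/(9*(25 + 4*π^2))

Coercivity of a(·,·) on H^1_0(1, 7/2) means a(u, u) ≥ α ||u||_{H^1}² for every u ∈ H^1_0.
The interval has length L = 5/2, and Poincaré/coercivity depend only on L. Here a(u, u) = ∫(u')² + (1/9)·∫u².
Here 0 < c = 1/9 < 1. The condition a(u,u) ≥ α||u||_{H^1}² reads (1−α)∫(u')² ≥ (α−c)∫u². Any admissible α is ≤ 1 (rapidly oscillating u have ∫u²/∫(u')² → 0), and α = 1 would force 0 ≥ (1−c)∫u², impossible since c < 1; so 1−α > 0. By the sharp Poincaré inequality on H^1_0 of an interval of length L, ∫(u')² ≥ (π/L)²∫u² with equality for the first sine mode sin(π(x−x₀)/L) (x₀ the left endpoint), so the inequality holds for all u iff (1−α)(π/L)² ≥ α − c, i.e. α ≤ ((π/L)² + c)/((π/L)² + 1) = (1 + c(L/π)²)/(1 + (L/π)²). With (π/L)² = 4*π^2/25 and c = 1/9, the largest admissible constant is α = ((π/L)² + c)/((π/L)² + 1).
Simplifying, α = (25 + 36*π^2)/(9*(25 + 4*π^2)).


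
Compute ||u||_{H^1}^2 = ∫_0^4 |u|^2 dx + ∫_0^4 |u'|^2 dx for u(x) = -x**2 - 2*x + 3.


||u||_{H^1}^2 = 7852/15

The H^1 norm (squared) on an interval (0, L) is
  ||u||_{H^1}^2 = ∫_0^L u(x)^2 dx + ∫_0^L u'(x)^2 dx.
Compute u'(x) = -2*x - 2.
Then u(x)^2 = x**4 + 4*x**3 - 2*x**2 - 12*x + 9 and u'(x)^2 = 4*x**2 + 8*x + 4.
Integrate each monomial from 0 to 4 using ∫_0^4 c·x^n dx = c·4^(n+1)/(n+1):
  ∫_0^4 u(x)^2 dx = ∫_0^4 (x^4 + 4*x^3 - 2*x^2 - 12*x + 9) dx. Term by term:
    ∫_0^4 x^4 dx = 1024/5;  ∫_0^4 4*x^3 dx = 256;  ∫_0^4 -2*x^2 dx = -128/3;
    ∫_0^4 -12*x dx = -96;  ∫_0^4 9 dx = 36.
  Sum: 1024/5 + 256 − 128/3 − 96 + 36 = 5372/15.
  ∫_0^4 u'(x)^2 dx = ∫_0^4 (4*x^2 + 8*x + 4) dx. Term by term:
    ∫_0^4 4*x^2 dx = 256/3;  ∫_0^4 8*x dx = 64;  ∫_0^4 4 dx = 16.
  Sum: 256/3 + 64 + 16 = 496/3.
Adding: ||u||_{H^1}^2 = 5372/15 + 496/3 = 7852/15.


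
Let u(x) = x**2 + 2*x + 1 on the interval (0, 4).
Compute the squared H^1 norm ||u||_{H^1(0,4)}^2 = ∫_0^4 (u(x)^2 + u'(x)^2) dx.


||u||_{H^1}^2 = 11852/15

The H^1 norm (squared) on an interval (0, L) is
  ||u||_{H^1}^2 = ∫_0^L u(x)^2 dx + ∫_0^L u'(x)^2 dx.
Compute u'(x) = 2*x + 2.
Then u(x)^2 = x**4 + 4*x**3 + 6*x**2 + 4*x + 1 and u'(x)^2 = 4*x**2 + 8*x + 4.
Integrate each monomial from 0 to 4 using ∫_0^4 c·x^n dx = c·4^(n+1)/(n+1):
  ∫_0^4 u(x)^2 dx = ∫_0^4 (x^4 + 4*x^3 + 6*x^2 + 4*x + 1) dx. Term by term:
    ∫_0^4 x^4 dx = 1024/5;  ∫_0^4 4*x^3 dx = 256;  ∫_0^4 6*x^2 dx = 128;
    ∫_0^4 4*x dx = 32;  ∫_0^4 1 dx = 4.
  Sum: 1024/5 + 256 + 128 + 32 + 4 = 3124/5.
  ∫_0^4 u'(x)^2 dx = ∫_0^4 (4*x^2 + 8*x + 4) dx. Term by term:
    ∫_0^4 4*x^2 dx = 256/3;  ∫_0^4 8*x dx = 64;  ∫_0^4 4 dx = 16.
  Sum: 256/3 + 64 + 16 = 496/3.
Adding: ||u||_{H^1}^2 = 3124/5 + 496/3 = 11852/15.


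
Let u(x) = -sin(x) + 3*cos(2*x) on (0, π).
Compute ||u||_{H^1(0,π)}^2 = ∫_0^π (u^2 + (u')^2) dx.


||u||_{H^1(0,π)}^2 = 20 + 47*π/2

u'(x) = -6*sin(2*x) - cos(x).
Expand u² and (u')² and integrate term by term on (0, π), using: for integers n ≥ 1, ∫_0^π sin²(nx) dx = ∫_0^π cos²(nx) dx = π/2; for n ≠ n', ∫_0^π sin(nx)sin(n'x) dx = ∫_0^π cos(nx)cos(n'x) dx = 0; and by product-to-sum, ∫_0^π sin(nx)cos(n'x) dx = ½∫_0^π [sin((n+n')x) + sin((n−n')x)] dx, which is 0 when n+n' is even and 2n/(n²−n'²) when n+n' is odd (it need not vanish on (0, π)).
  u² squared terms: (-1)²·∫sin(x)² dx = 1·π/2 = π/2;  (3)²·∫cos(2x)² dx = 9·π/2 = 9*π/2.
  u² cross terms: 2·(-1)·(3)·∫sin(x)·cos(2x) dx = -6·(-2/3) = 4.
  So ∫_0^π u² dx = π/2 + 9*π/2 + 4 = 4 + 5*π.
  (u')² squared terms: (-1)²·∫cos(x)² dx = 1·π/2 = π/2;  (-6)²·∫sin(2x)² dx = 36·π/2 = 18*π.
  (u')² cross terms: 2·(-1)·(-6)·∫cos(x)·sin(2x) dx = 12·(4/3) = 16.
  So ∫_0^π (u')² dx = π/2 + 18*π + 16 = 16 + 37*π/2.
||u||_{H^1}^2 = (4 + 5*π) + (16 + 37*π/2) = 20 + 47*π/2.


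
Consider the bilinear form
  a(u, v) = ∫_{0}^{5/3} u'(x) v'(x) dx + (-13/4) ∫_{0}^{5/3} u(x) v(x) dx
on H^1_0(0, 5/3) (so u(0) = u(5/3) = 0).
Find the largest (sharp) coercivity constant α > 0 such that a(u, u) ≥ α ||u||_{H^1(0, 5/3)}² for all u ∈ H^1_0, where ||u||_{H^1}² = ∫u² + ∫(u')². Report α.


α = (-325 + 36*π^2)/(4*(25 + 9*π^2))

Coercivity of a(·,·) on H^1_0(0, 5/3) means a(u, u) ≥ α ||u||_{H^1}² for every u ∈ H^1_0.
The interval has length L = 5/3, and Poincaré/coercivity depend only on L. Here a(u, u) = ∫(u')² + (-13/4)·∫u².
Here c = -13/4 < 0 with |c| < (π/L)² = 9*π^2/25, so coercivity still holds. The condition a(u,u) ≥ α||u||_{H^1}² reads (1−α)∫(u')² ≥ (α−c)∫u². Any admissible α is ≤ 1 (rapidly oscillating u have ∫u²/∫(u')² → 0), and α = 1 would force 0 ≥ (1−c)∫u², impossible since c < 1; so 1−α > 0. By the sharp Poincaré inequality on H^1_0 of an interval of length L, ∫(u')² ≥ (π/L)²∫u² with equality for the first sine mode sin(π(x−x₀)/L) (x₀ the left endpoint), so the inequality holds for all u iff (1−α)(π/L)² ≥ α − c, i.e. α ≤ ((π/L)² + c)/((π/L)² + 1) = (1 + c(L/π)²)/(1 + (L/π)²). (Direct route, valid since c ≤ 0: Poincaré gives c∫u² ≥ c(L/π)²∫(u')², so a(u,u) ≥ (1 + c(L/π)²)∫(u')², while ||u||_{H^1}² ≤ (1 + (L/π)²)∫(u')²; dividing yields the same α.) With (π/L)² = 9*π^2/25 and c = -13/4, the largest admissible constant is α = ((π/L)² + c)/((π/L)² + 1).
Simplifying, α = (-325 + 36*π^2)/(4*(25 + 9*π^2)).


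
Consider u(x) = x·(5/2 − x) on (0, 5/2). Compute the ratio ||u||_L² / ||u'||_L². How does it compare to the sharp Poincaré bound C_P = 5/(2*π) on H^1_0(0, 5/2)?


||u||_L² / ||u'||_L² = sqrt(10)/4 < C_P = 5/(2*π).

u(x) = x·(5/2 − x), so u'(x) = 5/2 - 2*x.
u(x) = x·(5/2 − x) vanishes at x = 0 and x = 5/2, so u ∈ H^1_0(0, 5/2). Differentiate via the product rule and integrate the resulting polynomials term by term.
  ∫_0^5/2 u² dx = ∫_0^5/2 (x^4 - 5*x^3 + 25*x^2/4) dx. Term by term:
    ∫_0^5/2 x^4 dx = 625/32;  ∫_0^5/2 -5*x^3 dx = -3125/64;  ∫_0^5/2 25*x^2/4 dx = 3125/96.
  Sum: 625/32 − 3125/64 + 3125/96 = 625/192.
  ∫_0^5/2 (u')² dx = ∫_0^5/2 (4*x^2 - 10*x + 25/4) dx. Term by term:
    ∫_0^5/2 4*x^2 dx = 125/6;  ∫_0^5/2 -10*x dx = -125/4;  ∫_0^5/2 25/4 dx = 125/8.
  Sum: 125/6 − 125/4 + 125/8 = 125/24.
∫_0^5/2 u² dx = 625/192, so ||u||_L² = 25*sqrt(3)/24.
∫_0^5/2 (u')² dx = 125/24, so ||u'||_L² = 5*sqrt(30)/12.
Ratio ||u||_L² / ||u'||_L² = sqrt(10)/4.
Sharp Poincaré constant on H^1_0(0, 5/2) is C_P = L/π = 5/(2*π), achieved by sin(2*π/5·x).
A polynomial bump cannot attain the sharp Poincaré constant (only the first sine eigenfunction does), so the ratio is strictly less than C_P, consistent with ||u||_L² ≤ C_P ||u'||_L².


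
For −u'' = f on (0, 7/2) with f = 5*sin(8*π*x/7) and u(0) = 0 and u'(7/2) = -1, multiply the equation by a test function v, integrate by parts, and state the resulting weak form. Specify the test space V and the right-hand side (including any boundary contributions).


V = {v ∈ H^1(0, 7/2) : v(0) = 0} (test functions vanish at x = 0 where u is specified); weak form: ∫_0^7/2 u'v' dx = ∫_0^7/2 (5*sin(8*π*x/7)) v dx − v(7/2) for all v ∈ V.

Multiply both sides by a test function v and integrate from 0 to 7/2:
  ∫_0^7/2 −u''(x) v(x) dx = ∫_0^7/2 f(x) v(x) dx.
Integrate the LHS by parts once:
  ∫_0^7/2 −u'' v dx = −[u'(x) v(x)]_0^7/2 + ∫_0^7/2 u'(x) v'(x) dx.
Thus ∫_0^7/2 u'(x) v'(x) dx = ∫_0^7/2 f(x) v(x) dx + [u'(x) v(x)]_0^7/2.
Choose V so that boundary terms are either known or forced to vanish.
Mixed BC: u(0) = 0 (Dirichlet) and u'(7/2) = -1 (Neumann). Define V = {v ∈ H^1(0, 7/2) : v(0) = 0}. Then [u' v]_0^7/2 = u'(7/2)·v(7/2) − u'(0)·0 = − v(7/2).
Weak formulation: find u (satisfying any essential BC) such that ∫_0^7/2 u'(x) v'(x) dx = ∫_0^7/2 f v dx − v(7/2) for all v ∈ V (Dirichlet at 0 absorbed into V; Neumann datum at x = 7/2 contributes the boundary term).
Substituting f(x) = 5*sin(8*π*x/7), the right-hand side is ∫_0^7/2 (5*sin(8*π*x/7)) v dx − v(7/2).


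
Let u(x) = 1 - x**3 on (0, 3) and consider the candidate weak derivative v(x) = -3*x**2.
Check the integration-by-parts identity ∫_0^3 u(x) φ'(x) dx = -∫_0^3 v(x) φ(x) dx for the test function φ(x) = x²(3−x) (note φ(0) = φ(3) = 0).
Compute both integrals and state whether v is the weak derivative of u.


LHS = 729/10, RHS = 729/10. Yes, v = u' weakly.

u(x) = 1 - x**3, classical derivative u'(x) = -3*x**2.
φ(x) = x²(3−x), so φ'(x) = 3*x*(2 - x).
Note φ(0) = φ(3) = 0, so the boundary term u·φ vanishes.
LHS = ∫_0^3 u(x) φ'(x) dx = ∫_0^3 (3*x^5 - 6*x^4 - 3*x^2 + 6*x) dx. Term by term:
  ∫_0^3 3*x^5 dx = 729/2;  ∫_0^3 -6*x^4 dx = -1458/5;  ∫_0^3 -3*x^2 dx = -27;
  ∫_0^3 6*x dx = 27.
Sum: 729/2 − 1458/5 − 27 + 27 = 729/10.
So LHS = 729/10.
∫_0^3 v(x) φ(x) dx = ∫_0^3 (3*x^5 - 9*x^4) dx. Term by term:
  ∫_0^3 3*x^5 dx = 729/2;  ∫_0^3 -9*x^4 dx = -2187/5.
Sum: 729/2 − 2187/5 = -729/10.
So RHS = -∫_0^3 v(x) φ(x) dx = 729/10.
LHS = RHS, so the identity holds for this test φ.
Moreover u is smooth here and v(x) = u'(x) = -3*x**2 pointwise, so the identity holds for every test function. Hence v is the weak derivative of u.


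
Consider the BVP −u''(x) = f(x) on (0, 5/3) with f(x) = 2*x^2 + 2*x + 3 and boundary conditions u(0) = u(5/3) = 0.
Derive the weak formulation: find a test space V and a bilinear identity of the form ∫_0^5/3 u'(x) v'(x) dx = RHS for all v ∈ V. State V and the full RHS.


V = H^1_0(0, 5/3) (so v(0) = v(5/3) = 0); weak form: ∫_0^5/3 u'v' dx = ∫_0^5/3 (2*x^2 + 2*x + 3) v dx for all v ∈ V.

Multiply both sides by a test function v and integrate from 0 to 5/3:
  ∫_0^5/3 −u''(x) v(x) dx = ∫_0^5/3 f(x) v(x) dx.
Integrate the LHS by parts once:
  ∫_0^5/3 −u'' v dx = −[u'(x) v(x)]_0^5/3 + ∫_0^5/3 u'(x) v'(x) dx.
Thus ∫_0^5/3 u'(x) v'(x) dx = ∫_0^5/3 f(x) v(x) dx + [u'(x) v(x)]_0^5/3.
Choose V so that boundary terms are either known or forced to vanish.
u is Dirichlet: u(0) = u(5/3) = 0. Let V = H^1_0(0, 5/3); then v(0) = v(5/3) = 0, and [u' v]_0^5/3 = 0.
Weak formulation: find u (satisfying any essential BC) such that ∫_0^5/3 u'(x) v'(x) dx = ∫_0^5/3 f v dx for all v ∈ V.
Substituting f(x) = 2*x^2 + 2*x + 3, the right-hand side is ∫_0^5/3 (2*x^2 + 2*x + 3) v dx.


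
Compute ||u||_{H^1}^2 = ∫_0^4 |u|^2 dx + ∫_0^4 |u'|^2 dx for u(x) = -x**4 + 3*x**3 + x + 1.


||u||_{H^1}^2 = 357928/63

The H^1 norm (squared) on an interval (0, L) is
  ||u||_{H^1}^2 = ∫_0^L u(x)^2 dx + ∫_0^L u'(x)^2 dx.
Compute u'(x) = -4*x**3 + 9*x**2 + 1.
Then u(x)^2 = x**8 - 6*x**7 + 9*x**6 - 2*x**5 + 4*x**4 + 6*x**3 + x**2 + 2*x + 1 and u'(x)^2 = 16*x**6 - 72*x**5 + 81*x**4 - 8*x**3 + 18*x**2 + 1.
Integrate each monomial from 0 to 4 using ∫_0^4 c·x^n dx = c·4^(n+1)/(n+1):
  ∫_0^4 u(x)^2 dx = ∫_0^4 (x^8 - 6*x^7 + 9*x^6 - 2*x^5 + 4*x^4 + 6*x^3 + x^2 + 2*x + 1) dx. Term by term:
    ∫_0^4 x^8 dx = 262144/9;  ∫_0^4 -6*x^7 dx = -49152;  ∫_0^4 9*x^6 dx = 147456/7;
    ∫_0^4 -2*x^5 dx = -4096/3;  ∫_0^4 4*x^4 dx = 4096/5;  ∫_0^4 6*x^3 dx = 384;
    ∫_0^4 x^2 dx = 64/3;  ∫_0^4 2*x dx = 16;  ∫_0^4 1 dx = 4.
  Sum: 262144/9 − 49152 + 147456/7 − 4096/3 + 4096/5 + 384 + 64/3 + 16 + 4 = 289628/315.
  ∫_0^4 u'(x)^2 dx = ∫_0^4 (16*x^6 - 72*x^5 + 81*x^4 - 8*x^3 + 18*x^2 + 1) dx. Term by term:
    ∫_0^4 16*x^6 dx = 262144/7;  ∫_0^4 -72*x^5 dx = -49152;  ∫_0^4 81*x^4 dx = 82944/5;
    ∫_0^4 -8*x^3 dx = -512;  ∫_0^4 18*x^2 dx = 384;  ∫_0^4 1 dx = 4.
  Sum: 262144/7 − 49152 + 82944/5 − 512 + 384 + 4 = 166668/35.
Adding: ||u||_{H^1}^2 = 289628/315 + 166668/35 = 357928/63.


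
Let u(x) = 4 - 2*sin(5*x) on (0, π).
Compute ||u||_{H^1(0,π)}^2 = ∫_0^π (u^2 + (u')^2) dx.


||u||_{H^1(0,π)}^2 = -32/5 + 68*π

u'(x) = -10*cos(5*x).
Expand u² and (u')² and integrate term by term on (0, π), using: for integers n ≥ 1, ∫_0^π sin²(nx) dx = ∫_0^π cos²(nx) dx = π/2; for n ≠ n', ∫_0^π sin(nx)sin(n'x) dx = ∫_0^π cos(nx)cos(n'x) dx = 0; and by product-to-sum, ∫_0^π sin(nx)cos(n'x) dx = ½∫_0^π [sin((n+n')x) + sin((n−n')x)] dx, which is 0 when n+n' is even and 2n/(n²−n'²) when n+n' is odd (it need not vanish on (0, π)). For the constant mode: ∫_0^π 1 dx = π, ∫_0^π cos(nx) dx = 0, ∫_0^π sin(nx) dx = (1−(−1)^n)/n.
  u² squared terms: (4)²·∫1 dx = 16·π = 16*π;  (-2)²·∫sin(5x)² dx = 4·π/2 = 2*π.
  u² cross terms: 2·(4)·(-2)·∫1·sin(5x) dx = -16·(2/5) = -32/5.
  So ∫_0^π u² dx = 16*π + 2*π − 32/5 = -32/5 + 18*π.
  (u')² squared terms: (-10)²·∫cos(5x)² dx = 100·π/2 = 50*π.
  So ∫_0^π (u')² dx = 50*π.
||u||_{H^1}^2 = (-32/5 + 18*π) + (50*π) = -32/5 + 68*π.


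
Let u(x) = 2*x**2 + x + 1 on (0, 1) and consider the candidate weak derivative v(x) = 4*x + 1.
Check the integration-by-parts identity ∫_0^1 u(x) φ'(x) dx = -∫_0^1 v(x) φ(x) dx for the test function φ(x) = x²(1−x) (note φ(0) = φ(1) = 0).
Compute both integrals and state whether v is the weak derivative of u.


LHS = -17/60, RHS = -17/60. Yes, v = u' weakly.

u(x) = 2*x**2 + x + 1, classical derivative u'(x) = 4*x + 1.
φ(x) = x²(1−x), so φ'(x) = x*(2 - 3*x).
Note φ(0) = φ(1) = 0, so the boundary term u·φ vanishes.
LHS = ∫_0^1 u(x) φ'(x) dx = ∫_0^1 (-6*x^4 + x^3 - x^2 + 2*x) dx. Term by term:
  ∫_0^1 -6*x^4 dx = -6/5;  ∫_0^1 x^3 dx = 1/4;  ∫_0^1 -x^2 dx = -1/3;
  ∫_0^1 2*x dx = 1.
Sum: -6/5 + 1/4 − 1/3 + 1 = -17/60.
So LHS = -17/60.
∫_0^1 v(x) φ(x) dx = ∫_0^1 (-4*x^4 + 3*x^3 + x^2) dx. Term by term:
  ∫_0^1 -4*x^4 dx = -4/5;  ∫_0^1 3*x^3 dx = 3/4;  ∫_0^1 x^2 dx = 1/3.
Sum: -4/5 + 3/4 + 1/3 = 17/60.
So RHS = -∫_0^1 v(x) φ(x) dx = -17/60.
LHS = RHS, so the identity holds for this test φ.
Moreover u is smooth here and v(x) = u'(x) = 4*x + 1 pointwise, so the identity holds for every test function. Hence v is the weak derivative of u.


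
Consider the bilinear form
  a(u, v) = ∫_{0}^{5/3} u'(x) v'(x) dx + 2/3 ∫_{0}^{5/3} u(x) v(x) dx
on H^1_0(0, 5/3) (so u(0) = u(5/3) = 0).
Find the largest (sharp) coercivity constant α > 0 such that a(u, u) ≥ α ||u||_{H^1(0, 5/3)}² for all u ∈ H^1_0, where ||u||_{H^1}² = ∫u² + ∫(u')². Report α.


α = (50 + 27*π^2)/(3*(25 + 9*π^2))

Coercivity of a(·,·) on H^1_0(0, 5/3) means a(u, u) ≥ α ||u||_{H^1}² for every u ∈ H^1_0.
The interval has length L = 5/3, and Poincaré/coercivity depend only on L. Here a(u, u) = ∫(u')² + (2/3)·∫u².
Here 0 < c = 2/3 < 1. The condition a(u,u) ≥ α||u||_{H^1}² reads (1−α)∫(u')² ≥ (α−c)∫u². Any admissible α is ≤ 1 (rapidly oscillating u have ∫u²/∫(u')² → 0), and α = 1 would force 0 ≥ (1−c)∫u², impossible since c < 1; so 1−α > 0. By the sharp Poincaré inequality on H^1_0 of an interval of length L, ∫(u')² ≥ (π/L)²∫u² with equality for the first sine mode sin(π(x−x₀)/L) (x₀ the left endpoint), so the inequality holds for all u iff (1−α)(π/L)² ≥ α − c, i.e. α ≤ ((π/L)² + c)/((π/L)² + 1) = (1 + c(L/π)²)/(1 + (L/π)²). With (π/L)² = 9*π^2/25 and c = 2/3, the largest admissible constant is α = ((π/L)² + c)/((π/L)² + 1).
Simplifying, α = (50 + 27*π^2)/(3*(25 + 9*π^2)).


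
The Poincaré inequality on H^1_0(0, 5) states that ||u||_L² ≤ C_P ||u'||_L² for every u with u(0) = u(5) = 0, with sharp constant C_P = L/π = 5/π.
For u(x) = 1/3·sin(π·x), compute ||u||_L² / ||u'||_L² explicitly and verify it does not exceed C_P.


||u||_L² / ||u'||_L² = 1/π < C_P = 5/π.

u(x) = 1/3·sin(π·x), so u'(x) = π*cos(π*x)/3.
Writing u(x) = A·sin(kπx/L) with A = 1/3 and k = 5, use ∫_0^L sin²(kπx/L) dx = L/2 and ∫_0^L cos²(kπx/L) dx = L/2.
u² = 1/9·sin²(π·x) and (u')² = π^2/9·cos²(π·x), and each of sin², cos² integrates to L/2 = 5/2 over (0, 5).
∫_0^5 u² dx = 5/18, so ||u||_L² = sqrt(10)/6.
∫_0^5 (u')² dx = 5*π^2/18, so ||u'||_L² = sqrt(10)*π/6.
Ratio ||u||_L² / ||u'||_L² = 1/π.
Sharp Poincaré constant on H^1_0(0, 5) is C_P = L/π = 5/π, achieved by sin(π/5·x).
This is the k = 5 harmonic; the ratio L/(kπ) is strictly less than C_P = L/π, consistent with the sharp inequality ||u||_L² ≤ C_P ||u'||_L².


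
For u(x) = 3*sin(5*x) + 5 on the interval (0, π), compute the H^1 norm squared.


||u||_{H^1(0,π)}^2 = 12 + 142*π

u'(x) = 15*cos(5*x).
Expand u² and (u')² and integrate term by term on (0, π), using: for integers n ≥ 1, ∫_0^π sin²(nx) dx = ∫_0^π cos²(nx) dx = π/2; for n ≠ n', ∫_0^π sin(nx)sin(n'x) dx = ∫_0^π cos(nx)cos(n'x) dx = 0; and by product-to-sum, ∫_0^π sin(nx)cos(n'x) dx = ½∫_0^π [sin((n+n')x) + sin((n−n')x)] dx, which is 0 when n+n' is even and 2n/(n²−n'²) when n+n' is odd (it need not vanish on (0, π)). For the constant mode: ∫_0^π 1 dx = π, ∫_0^π cos(nx) dx = 0, ∫_0^π sin(nx) dx = (1−(−1)^n)/n.
  u² squared terms: (5)²·∫1 dx = 25·π = 25*π;  (3)²·∫sin(5x)² dx = 9·π/2 = 9*π/2.
  u² cross terms: 2·(5)·(3)·∫1·sin(5x) dx = 30·(2/5) = 12.
  So ∫_0^π u² dx = 25*π + 9*π/2 + 12 = 12 + 59*π/2.
  (u')² squared terms: (15)²·∫cos(5x)² dx = 225·π/2 = 225*π/2.
  So ∫_0^π (u')² dx = 225*π/2.
||u||_{H^1}^2 = (12 + 59*π/2) + (225*π/2) = 12 + 142*π.
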